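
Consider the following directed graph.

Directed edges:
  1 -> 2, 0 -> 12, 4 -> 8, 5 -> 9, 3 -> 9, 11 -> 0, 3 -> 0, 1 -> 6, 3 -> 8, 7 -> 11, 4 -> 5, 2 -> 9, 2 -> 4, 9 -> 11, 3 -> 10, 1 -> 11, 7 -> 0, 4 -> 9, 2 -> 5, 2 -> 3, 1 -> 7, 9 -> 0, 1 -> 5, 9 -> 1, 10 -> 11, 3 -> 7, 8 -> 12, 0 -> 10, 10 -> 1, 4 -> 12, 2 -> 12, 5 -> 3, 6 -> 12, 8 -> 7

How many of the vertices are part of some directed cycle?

A vertex is on a directed cycle iff it belongs to a strongly connected component of size ≥ 2 (or has a self-loop).
The vertices on cycles are {0, 1, 2, 3, 4, 5, 7, 8, 9, 10, 11} — 11 in total.

11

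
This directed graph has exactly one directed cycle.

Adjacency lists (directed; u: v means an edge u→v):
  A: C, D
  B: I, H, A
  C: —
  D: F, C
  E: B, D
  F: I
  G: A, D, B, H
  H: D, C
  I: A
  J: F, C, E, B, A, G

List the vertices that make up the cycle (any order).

A, D, F, I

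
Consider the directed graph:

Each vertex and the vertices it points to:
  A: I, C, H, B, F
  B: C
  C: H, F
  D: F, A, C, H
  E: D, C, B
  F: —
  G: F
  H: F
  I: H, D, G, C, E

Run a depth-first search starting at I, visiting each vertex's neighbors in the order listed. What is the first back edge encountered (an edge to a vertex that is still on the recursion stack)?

DFS from I (visiting each vertex's neighbors in the order listed); mark gray on enter, black on exit:
I gray
  H gray
    F gray
    F black
  H black
  D gray
    D→F: F black — skip
    A gray
      A→I: I is gray → back edge
First back edge: A → I.

A->I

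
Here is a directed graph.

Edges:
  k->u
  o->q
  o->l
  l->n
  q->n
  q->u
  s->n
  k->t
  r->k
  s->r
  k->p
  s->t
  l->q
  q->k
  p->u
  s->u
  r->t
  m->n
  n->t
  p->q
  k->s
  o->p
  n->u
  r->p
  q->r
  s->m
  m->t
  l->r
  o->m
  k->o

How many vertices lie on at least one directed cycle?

7

A vertex is on a directed cycle iff it belongs to a strongly connected component of size ≥ 2 (or has a self-loop).
The vertices on cycles are {k, l, o, p, q, r, s} — 7 in total.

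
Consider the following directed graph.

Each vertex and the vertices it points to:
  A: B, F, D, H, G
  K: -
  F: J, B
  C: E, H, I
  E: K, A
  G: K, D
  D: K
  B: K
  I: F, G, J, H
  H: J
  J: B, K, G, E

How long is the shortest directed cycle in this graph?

For each vertex v, BFS finds the shortest path from v back to v.
The shortest such closed walk is E → A → F → J → E, length 4.

4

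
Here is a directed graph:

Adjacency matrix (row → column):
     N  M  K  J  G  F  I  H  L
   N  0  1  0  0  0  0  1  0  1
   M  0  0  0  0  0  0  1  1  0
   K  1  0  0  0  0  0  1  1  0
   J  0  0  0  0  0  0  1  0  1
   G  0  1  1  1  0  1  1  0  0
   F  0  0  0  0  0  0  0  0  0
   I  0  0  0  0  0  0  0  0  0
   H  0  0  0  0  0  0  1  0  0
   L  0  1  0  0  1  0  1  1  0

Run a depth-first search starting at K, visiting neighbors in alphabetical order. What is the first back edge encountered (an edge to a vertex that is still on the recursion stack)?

J->L

DFS from K (visiting neighbors in alphabetical order); mark gray on enter, black on exit:
K gray
  H gray
    I gray
    I black
  H black
  K→I: I black — skip
  N gray
    N→I: I black — skip
    L gray
      G gray
        F gray
        F black
        G→I: I black — skip
        J gray
          J→I: I black — skip
          J→L: L is gray → back edge
First back edge: J → L.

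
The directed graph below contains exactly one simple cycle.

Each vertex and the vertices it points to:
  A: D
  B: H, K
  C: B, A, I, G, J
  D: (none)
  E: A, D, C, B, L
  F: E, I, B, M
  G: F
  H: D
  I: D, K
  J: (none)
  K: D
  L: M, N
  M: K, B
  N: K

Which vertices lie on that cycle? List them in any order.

DFS with gray/black marking from E:
E gray
  A gray
    D gray
    D black
  A black
  E→D: D black — skip
  C gray
    B gray
      H gray
        H→D: D black — skip
      H black
      K gray
        K→D: D black — skip
      K black
    B black
    C→A: A black — skip
    I gray
      I→D: D black — skip
      I→K: K black — skip
    I black
    G gray
      F gray
        F→E: E is gray → back edge
Back edge closes the cycle E → C → G → F → E; its vertices are {C, E, F, G}.

C, E, F, G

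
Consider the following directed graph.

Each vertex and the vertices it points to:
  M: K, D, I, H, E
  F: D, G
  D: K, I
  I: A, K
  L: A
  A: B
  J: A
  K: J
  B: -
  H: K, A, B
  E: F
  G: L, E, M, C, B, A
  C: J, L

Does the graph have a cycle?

DFS with white/gray/black marking, starting from A:
A gray
  B gray
  B black
A black
M gray
  K gray
    J gray
      J→A: A black — skip
    J black
  K black
  D gray
    D→K: K black — skip
    I gray
      I→A: A black — skip
      I→K: K black — skip
    I black
  D black
  M→I: I black — skip
  H gray
    H→K: K black — skip
    H→A: A black — skip
    H→B: B black — skip
  H black
  E gray
    F gray
      F→D: D black — skip
      G gray
        L gray
          L→A: A black — skip
        L black
        G→E: E is gray → back edge
Back edge found, so a cycle exists: E → F → G → E.

Yes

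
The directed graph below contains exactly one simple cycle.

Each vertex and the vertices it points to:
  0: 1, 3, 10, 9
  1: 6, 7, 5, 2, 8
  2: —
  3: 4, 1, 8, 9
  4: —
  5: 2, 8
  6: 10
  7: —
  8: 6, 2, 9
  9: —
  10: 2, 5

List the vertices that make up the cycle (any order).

5, 6, 8, 10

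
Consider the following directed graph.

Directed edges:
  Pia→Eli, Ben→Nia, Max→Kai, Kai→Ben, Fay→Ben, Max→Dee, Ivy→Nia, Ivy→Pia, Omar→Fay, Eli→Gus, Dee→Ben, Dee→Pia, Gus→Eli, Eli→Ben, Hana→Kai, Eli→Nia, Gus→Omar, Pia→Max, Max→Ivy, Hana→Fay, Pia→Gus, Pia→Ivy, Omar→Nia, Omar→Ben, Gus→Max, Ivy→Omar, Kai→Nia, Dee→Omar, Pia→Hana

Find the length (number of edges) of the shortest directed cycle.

For each vertex v, BFS finds the shortest path from v back to v.
The shortest such closed walk is Pia → Ivy → Pia, length 2.

2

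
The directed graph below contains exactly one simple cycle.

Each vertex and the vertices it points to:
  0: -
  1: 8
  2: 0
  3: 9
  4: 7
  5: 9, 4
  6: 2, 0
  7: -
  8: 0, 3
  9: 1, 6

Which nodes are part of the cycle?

DFS with gray/black marking from 9:
9 gray
  1 gray
    8 gray
      0 gray
      0 black
      3 gray
        3→9: 9 is gray → back edge
Back edge closes the cycle 9 → 1 → 8 → 3 → 9; its vertices are {1, 3, 8, 9}.

1, 3, 8, 9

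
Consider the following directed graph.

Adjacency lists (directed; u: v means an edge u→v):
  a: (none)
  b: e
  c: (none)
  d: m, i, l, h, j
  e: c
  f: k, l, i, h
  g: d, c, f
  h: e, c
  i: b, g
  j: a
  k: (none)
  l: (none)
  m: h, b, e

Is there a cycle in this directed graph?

DFS with white/gray/black marking, starting from j:
j gray
  a gray
  a black
j black
b gray
  e gray
    c gray
    c black
  e black
b black
d gray
  m gray
    h gray
      h→e: e black — skip
      h→c: c black — skip
    h black
    m→b: b black — skip
    m→e: e black — skip
  m black
  i gray
    i→b: b black — skip
    g gray
      g→d: d is gray → back edge
Back edge found, so a cycle exists: d → i → g → d.

Yes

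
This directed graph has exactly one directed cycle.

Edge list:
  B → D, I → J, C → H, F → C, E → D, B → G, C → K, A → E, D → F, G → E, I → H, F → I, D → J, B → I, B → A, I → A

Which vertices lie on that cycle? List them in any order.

A, D, E, F, I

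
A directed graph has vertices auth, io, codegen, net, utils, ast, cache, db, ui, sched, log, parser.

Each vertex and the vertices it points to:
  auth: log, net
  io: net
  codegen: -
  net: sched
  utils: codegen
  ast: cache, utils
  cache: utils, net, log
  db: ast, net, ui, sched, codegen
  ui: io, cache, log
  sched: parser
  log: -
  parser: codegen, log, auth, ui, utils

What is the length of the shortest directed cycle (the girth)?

For each vertex v, BFS finds the shortest path from v back to v.
The shortest such closed walk is sched → parser → auth → net → sched, length 4.

4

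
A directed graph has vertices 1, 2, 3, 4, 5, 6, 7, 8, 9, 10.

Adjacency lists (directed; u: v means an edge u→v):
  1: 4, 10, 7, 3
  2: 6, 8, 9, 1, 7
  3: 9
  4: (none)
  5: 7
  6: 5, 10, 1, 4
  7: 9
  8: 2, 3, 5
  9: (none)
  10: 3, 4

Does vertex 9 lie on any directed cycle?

9 lies on a cycle iff there is a path from 9 back to itself.
Exploring from 9, it never reaches itself; equivalently, its strongly connected component is a singleton.

No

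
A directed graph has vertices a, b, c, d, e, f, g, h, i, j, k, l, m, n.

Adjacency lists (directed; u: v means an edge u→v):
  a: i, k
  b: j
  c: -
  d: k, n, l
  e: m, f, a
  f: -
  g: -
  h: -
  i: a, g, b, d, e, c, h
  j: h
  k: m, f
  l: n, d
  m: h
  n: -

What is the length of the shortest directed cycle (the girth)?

For each vertex v, BFS finds the shortest path from v back to v.
The shortest such closed walk is a → i → a, length 2.

2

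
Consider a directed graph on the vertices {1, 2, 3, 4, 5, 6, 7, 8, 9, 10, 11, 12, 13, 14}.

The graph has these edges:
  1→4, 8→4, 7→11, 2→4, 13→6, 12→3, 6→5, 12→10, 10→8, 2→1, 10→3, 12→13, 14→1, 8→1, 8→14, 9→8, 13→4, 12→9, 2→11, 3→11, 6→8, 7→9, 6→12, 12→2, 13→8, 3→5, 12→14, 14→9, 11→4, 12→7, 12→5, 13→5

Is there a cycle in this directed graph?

DFS with white/gray/black marking, starting from 12:
12 gray
  9 gray
    8 gray
      1 gray
        4 gray
        4 black
      1 black
      14 gray
        14→1: 1 black — skip
        14→9: 9 is gray → back edge
Back edge found, so a cycle exists: 9 → 8 → 14 → 9.

Yes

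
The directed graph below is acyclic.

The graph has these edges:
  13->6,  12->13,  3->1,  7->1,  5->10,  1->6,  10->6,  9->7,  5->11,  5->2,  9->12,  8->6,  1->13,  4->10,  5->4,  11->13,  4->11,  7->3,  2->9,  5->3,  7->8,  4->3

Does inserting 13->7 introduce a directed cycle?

Yes

Adding 13→7 creates a cycle iff 7 can already reach 13.
Path from 7: 7 → 1 → 13.
So 7 → … → 13 → 7 is a cycle.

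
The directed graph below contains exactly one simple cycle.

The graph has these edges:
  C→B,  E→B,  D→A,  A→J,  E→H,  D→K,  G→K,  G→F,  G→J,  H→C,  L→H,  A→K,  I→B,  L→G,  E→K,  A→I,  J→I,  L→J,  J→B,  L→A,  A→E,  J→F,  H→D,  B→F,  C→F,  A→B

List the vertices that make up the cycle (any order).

A, D, E, H

DFS with gray/black marking from H:
H gray
  D gray
    A gray
      I gray
        B gray
          F gray
          F black
        B black
      I black
      K gray
      K black
      E gray
        E→K: K black — skip
        E→B: B black — skip
        E→H: H is gray → back edge
Back edge closes the cycle H → D → A → E → H; its vertices are {A, D, E, H}.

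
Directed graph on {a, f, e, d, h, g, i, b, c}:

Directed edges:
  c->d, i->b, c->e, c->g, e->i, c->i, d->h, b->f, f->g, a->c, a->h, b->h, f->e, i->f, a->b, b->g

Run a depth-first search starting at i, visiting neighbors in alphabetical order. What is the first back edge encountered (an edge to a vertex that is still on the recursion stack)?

e->i

DFS from i (visiting neighbors in alphabetical order); mark gray on enter, black on exit:
i gray
  b gray
    f gray
      e gray
        e→i: i is gray → back edge
First back edge: e → i.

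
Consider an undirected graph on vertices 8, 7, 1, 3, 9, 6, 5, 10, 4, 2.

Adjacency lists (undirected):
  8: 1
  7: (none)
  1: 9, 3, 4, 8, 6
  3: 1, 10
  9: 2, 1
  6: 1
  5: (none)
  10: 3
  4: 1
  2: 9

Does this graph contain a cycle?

No

DFS, tracking each vertex's parent; an edge to a visited non-parent vertex closes a cycle.
Start from 9:
visit 9 (parent –)
  visit 2 (parent 9)
    2–9: parent, skip
  visit 1 (parent 9)
    1–9: parent, skip
    visit 3 (parent 1)
      3–1: parent, skip
      visit 10 (parent 3)
        10–3: parent, skip
    visit 4 (parent 1)
      4–1: parent, skip
    visit 8 (parent 1)
      8–1: parent, skip
    visit 6 (parent 1)
      6–1: parent, skip
visit 7 (parent –)
visit 5 (parent –)
No non-parent visited neighbor found — the graph is a forest.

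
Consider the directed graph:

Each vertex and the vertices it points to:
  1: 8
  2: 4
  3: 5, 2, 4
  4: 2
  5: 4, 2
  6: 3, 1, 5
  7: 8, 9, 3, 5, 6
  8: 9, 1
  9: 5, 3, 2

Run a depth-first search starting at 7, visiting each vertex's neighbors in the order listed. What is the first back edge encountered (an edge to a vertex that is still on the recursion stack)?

DFS from 7 (visiting each vertex's neighbors in the order listed); mark gray on enter, black on exit:
7 gray
  8 gray
    9 gray
      5 gray
        4 gray
          2 gray
            2→4: 4 is gray → back edge
First back edge: 2 → 4.

2->4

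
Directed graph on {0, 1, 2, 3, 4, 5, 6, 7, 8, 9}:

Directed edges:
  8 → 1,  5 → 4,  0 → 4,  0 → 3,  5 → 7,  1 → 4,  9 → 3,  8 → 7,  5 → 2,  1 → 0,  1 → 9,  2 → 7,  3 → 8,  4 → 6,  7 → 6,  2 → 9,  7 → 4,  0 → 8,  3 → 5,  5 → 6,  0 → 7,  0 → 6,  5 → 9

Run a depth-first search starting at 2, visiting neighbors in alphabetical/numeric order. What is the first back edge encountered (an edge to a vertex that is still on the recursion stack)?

5->2

DFS from 2 (visiting neighbors in alphabetical/numeric order); mark gray on enter, black on exit:
2 gray
  7 gray
    4 gray
      6 gray
      6 black
    4 black
    7→6: 6 black — skip
  7 black
  9 gray
    3 gray
      5 gray
        5→2: 2 is gray → back edge
First back edge: 5 → 2.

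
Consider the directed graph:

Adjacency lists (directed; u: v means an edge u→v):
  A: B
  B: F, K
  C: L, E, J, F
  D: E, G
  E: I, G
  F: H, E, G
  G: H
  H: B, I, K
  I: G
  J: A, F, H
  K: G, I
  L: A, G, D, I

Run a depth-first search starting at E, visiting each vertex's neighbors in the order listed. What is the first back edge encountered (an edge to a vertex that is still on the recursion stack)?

DFS from E (visiting each vertex's neighbors in the order listed); mark gray on enter, black on exit:
E gray
  I gray
    G gray
      H gray
        B gray
          F gray
            F→H: H is gray → back edge
First back edge: F → H.

F→H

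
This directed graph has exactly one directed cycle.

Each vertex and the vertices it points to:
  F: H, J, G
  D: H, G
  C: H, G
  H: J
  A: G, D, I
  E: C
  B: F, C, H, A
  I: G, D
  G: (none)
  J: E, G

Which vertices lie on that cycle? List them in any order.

C, E, H, J

DFS with gray/black marking from J:
J gray
  E gray
    C gray
      H gray
        H→J: J is gray → back edge
Back edge closes the cycle J → E → C → H → J; its vertices are {C, E, H, J}.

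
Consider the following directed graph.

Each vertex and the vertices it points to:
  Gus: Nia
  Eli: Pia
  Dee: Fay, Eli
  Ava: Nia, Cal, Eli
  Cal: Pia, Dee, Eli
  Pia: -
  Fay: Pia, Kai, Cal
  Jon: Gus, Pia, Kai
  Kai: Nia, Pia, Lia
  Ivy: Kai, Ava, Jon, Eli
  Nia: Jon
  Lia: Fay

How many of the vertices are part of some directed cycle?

8

A vertex is on a directed cycle iff it belongs to a strongly connected component of size ≥ 2 (or has a self-loop).
The vertices on cycles are {Cal, Dee, Fay, Gus, Jon, Kai, Lia, Nia} — 8 in total.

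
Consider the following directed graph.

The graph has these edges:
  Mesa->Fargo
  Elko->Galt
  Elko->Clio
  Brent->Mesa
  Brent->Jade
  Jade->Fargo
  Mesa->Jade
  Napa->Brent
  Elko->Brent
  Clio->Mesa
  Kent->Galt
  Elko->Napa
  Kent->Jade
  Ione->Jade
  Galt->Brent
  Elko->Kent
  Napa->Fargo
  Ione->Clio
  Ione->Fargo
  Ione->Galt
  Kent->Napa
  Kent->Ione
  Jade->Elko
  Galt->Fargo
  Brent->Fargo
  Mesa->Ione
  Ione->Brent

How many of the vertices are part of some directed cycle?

9

A vertex is on a directed cycle iff it belongs to a strongly connected component of size ≥ 2 (or has a self-loop).
The vertices on cycles are {Clio, Elko, Galt, Ione, Jade, Kent, Mesa, Napa, Brent} — 9 in total.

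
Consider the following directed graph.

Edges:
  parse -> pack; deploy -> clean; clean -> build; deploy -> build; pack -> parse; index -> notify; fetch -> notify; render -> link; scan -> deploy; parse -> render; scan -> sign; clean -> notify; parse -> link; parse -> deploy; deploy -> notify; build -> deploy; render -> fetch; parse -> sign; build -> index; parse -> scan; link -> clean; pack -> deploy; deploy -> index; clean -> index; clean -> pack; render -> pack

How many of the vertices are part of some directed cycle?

A vertex is on a directed cycle iff it belongs to a strongly connected component of size ≥ 2 (or has a self-loop).
The vertices on cycles are {link, pack, scan, build, clean, parse, deploy, render} — 8 in total.

8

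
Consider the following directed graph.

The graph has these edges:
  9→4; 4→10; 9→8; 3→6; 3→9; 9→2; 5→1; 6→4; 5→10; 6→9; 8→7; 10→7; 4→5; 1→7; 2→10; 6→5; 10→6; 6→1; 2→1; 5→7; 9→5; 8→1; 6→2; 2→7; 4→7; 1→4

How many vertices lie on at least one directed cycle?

8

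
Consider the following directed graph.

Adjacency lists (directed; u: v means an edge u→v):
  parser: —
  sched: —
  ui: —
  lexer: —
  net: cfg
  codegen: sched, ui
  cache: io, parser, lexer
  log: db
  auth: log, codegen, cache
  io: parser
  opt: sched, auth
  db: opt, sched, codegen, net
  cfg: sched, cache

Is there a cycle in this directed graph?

Yes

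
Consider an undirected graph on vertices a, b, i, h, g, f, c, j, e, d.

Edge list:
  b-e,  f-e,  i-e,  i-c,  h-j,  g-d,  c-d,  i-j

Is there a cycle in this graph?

No

DFS, tracking each vertex's parent; an edge to a visited non-parent vertex closes a cycle.
Start from c:
visit c (parent –)
  visit d (parent c)
    d–c: parent, skip
    visit g (parent d)
      g–d: parent, skip
  visit i (parent c)
    visit e (parent i)
      e–i: parent, skip
      visit b (parent e)
        b–e: parent, skip
      visit f (parent e)
        f–e: parent, skip
    i–c: parent, skip
    visit j (parent i)
      visit h (parent j)
        h–j: parent, skip
      j–i: parent, skip
visit a (parent –)
No non-parent visited neighbor found — the graph is a forest.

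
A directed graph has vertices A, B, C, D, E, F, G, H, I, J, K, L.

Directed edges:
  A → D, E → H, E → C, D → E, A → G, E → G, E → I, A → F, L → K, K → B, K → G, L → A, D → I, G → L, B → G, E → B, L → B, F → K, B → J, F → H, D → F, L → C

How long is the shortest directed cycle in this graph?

For each vertex v, BFS finds the shortest path from v back to v.
The shortest such closed walk is L → K → G → L, length 3.

3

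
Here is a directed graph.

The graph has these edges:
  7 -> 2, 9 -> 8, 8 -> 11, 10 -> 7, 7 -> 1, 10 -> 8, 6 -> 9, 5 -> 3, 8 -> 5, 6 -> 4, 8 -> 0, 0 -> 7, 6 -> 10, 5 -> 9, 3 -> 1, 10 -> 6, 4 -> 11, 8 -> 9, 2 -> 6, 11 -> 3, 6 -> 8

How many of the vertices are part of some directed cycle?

A vertex is on a directed cycle iff it belongs to a strongly connected component of size ≥ 2 (or has a self-loop).
The vertices on cycles are {0, 2, 5, 6, 7, 8, 9, 10} — 8 in total.

8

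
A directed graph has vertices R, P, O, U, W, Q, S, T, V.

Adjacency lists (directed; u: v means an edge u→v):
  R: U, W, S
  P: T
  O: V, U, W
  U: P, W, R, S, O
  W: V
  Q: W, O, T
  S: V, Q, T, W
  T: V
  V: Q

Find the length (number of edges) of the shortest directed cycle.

2

For each vertex v, BFS finds the shortest path from v back to v.
The shortest such closed walk is R → U → R, length 2.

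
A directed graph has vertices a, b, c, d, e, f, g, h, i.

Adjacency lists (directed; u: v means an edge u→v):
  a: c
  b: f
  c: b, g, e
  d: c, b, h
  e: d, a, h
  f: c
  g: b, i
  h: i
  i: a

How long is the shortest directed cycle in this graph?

3

For each vertex v, BFS finds the shortest path from v back to v.
The shortest such closed walk is d → c → e → d, length 3.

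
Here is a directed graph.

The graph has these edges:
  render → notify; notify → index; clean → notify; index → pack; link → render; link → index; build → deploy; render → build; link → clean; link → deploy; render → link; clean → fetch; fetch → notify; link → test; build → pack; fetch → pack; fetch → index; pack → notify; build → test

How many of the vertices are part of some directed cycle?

5

A vertex is on a directed cycle iff it belongs to a strongly connected component of size ≥ 2 (or has a self-loop).
The vertices on cycles are {link, pack, index, notify, render} — 5 in total.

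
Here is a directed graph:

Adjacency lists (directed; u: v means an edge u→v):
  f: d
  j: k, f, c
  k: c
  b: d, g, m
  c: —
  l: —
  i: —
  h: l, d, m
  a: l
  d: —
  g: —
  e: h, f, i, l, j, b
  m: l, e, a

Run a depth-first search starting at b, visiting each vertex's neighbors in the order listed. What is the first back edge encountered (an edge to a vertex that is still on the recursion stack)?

h→m

DFS from b (visiting each vertex's neighbors in the order listed); mark gray on enter, black on exit:
b gray
  d gray
  d black
  g gray
  g black
  m gray
    l gray
    l black
    e gray
      h gray
        h→l: l black — skip
        h→d: d black — skip
        h→m: m is gray → back edge
First back edge: h → m.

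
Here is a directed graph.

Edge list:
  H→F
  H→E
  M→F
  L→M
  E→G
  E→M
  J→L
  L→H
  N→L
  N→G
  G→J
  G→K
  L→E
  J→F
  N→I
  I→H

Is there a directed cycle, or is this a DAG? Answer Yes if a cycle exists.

Yes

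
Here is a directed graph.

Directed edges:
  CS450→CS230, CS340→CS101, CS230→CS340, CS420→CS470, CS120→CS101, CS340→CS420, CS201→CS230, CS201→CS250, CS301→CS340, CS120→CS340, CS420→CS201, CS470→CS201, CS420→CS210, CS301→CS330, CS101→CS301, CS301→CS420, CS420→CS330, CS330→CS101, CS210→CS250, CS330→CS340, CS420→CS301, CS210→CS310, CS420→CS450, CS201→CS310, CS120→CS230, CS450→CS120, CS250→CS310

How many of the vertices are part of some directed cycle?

10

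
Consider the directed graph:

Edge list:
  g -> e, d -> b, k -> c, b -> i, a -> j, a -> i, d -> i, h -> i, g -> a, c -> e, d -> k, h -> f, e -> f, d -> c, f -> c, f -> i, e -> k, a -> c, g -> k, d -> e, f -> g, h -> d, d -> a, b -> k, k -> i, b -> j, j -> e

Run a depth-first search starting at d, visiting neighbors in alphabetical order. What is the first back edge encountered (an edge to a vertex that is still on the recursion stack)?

DFS from d (visiting neighbors in alphabetical order); mark gray on enter, black on exit:
d gray
  a gray
    c gray
      e gray
        f gray
          f→c: c is gray → back edge
First back edge: f → c.

f→c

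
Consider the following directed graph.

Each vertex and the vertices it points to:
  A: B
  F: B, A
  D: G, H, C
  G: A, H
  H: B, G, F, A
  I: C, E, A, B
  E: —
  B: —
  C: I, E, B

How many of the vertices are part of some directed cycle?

4

A vertex is on a directed cycle iff it belongs to a strongly connected component of size ≥ 2 (or has a self-loop).
The vertices on cycles are {C, G, H, I} — 4 in total.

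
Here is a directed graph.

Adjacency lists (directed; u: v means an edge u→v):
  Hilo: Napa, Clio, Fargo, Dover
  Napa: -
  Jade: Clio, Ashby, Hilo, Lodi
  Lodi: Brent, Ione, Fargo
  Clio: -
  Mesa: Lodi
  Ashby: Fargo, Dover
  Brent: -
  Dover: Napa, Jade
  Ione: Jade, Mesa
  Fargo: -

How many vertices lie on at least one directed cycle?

A vertex is on a directed cycle iff it belongs to a strongly connected component of size ≥ 2 (or has a self-loop).
The vertices on cycles are {Hilo, Ione, Jade, Lodi, Mesa, Ashby, Dover} — 7 in total.

7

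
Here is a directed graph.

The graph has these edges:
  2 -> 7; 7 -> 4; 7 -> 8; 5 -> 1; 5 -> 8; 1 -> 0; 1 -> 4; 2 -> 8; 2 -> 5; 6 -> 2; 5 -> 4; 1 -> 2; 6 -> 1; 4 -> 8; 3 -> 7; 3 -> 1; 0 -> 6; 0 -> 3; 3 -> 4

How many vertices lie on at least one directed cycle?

A vertex is on a directed cycle iff it belongs to a strongly connected component of size ≥ 2 (or has a self-loop).
The vertices on cycles are {0, 1, 2, 3, 5, 6} — 6 in total.

6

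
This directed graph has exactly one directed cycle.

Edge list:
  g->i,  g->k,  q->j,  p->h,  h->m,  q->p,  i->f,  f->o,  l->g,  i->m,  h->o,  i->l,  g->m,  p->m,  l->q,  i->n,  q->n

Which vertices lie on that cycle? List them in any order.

g, i, l

DFS with gray/black marking from l:
l gray
  q gray
    n gray
    n black
    j gray
    j black
    p gray
      h gray
        m gray
        m black
        o gray
        o black
      h black
      p→m: m black — skip
    p black
  q black
  g gray
    i gray
      i→l: l is gray → back edge
Back edge closes the cycle l → g → i → l; its vertices are {g, i, l}.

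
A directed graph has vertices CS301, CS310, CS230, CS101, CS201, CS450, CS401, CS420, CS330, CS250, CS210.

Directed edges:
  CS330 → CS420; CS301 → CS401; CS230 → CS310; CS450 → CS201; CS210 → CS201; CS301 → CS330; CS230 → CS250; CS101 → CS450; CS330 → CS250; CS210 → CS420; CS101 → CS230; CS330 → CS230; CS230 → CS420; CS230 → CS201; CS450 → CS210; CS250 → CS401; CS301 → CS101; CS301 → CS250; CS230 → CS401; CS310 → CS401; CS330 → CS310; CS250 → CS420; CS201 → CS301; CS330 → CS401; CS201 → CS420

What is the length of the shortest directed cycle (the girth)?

For each vertex v, BFS finds the shortest path from v back to v.
The shortest such closed walk is CS301 → CS330 → CS230 → CS201 → CS301, length 4.

4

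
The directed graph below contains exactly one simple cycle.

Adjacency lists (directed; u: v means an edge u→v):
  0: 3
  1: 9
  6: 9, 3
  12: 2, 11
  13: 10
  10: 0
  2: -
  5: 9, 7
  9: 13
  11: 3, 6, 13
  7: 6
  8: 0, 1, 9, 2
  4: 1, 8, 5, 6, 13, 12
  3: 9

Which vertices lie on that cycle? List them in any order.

DFS with gray/black marking from 13:
13 gray
  10 gray
    0 gray
      3 gray
        9 gray
          9→13: 13 is gray → back edge
Back edge closes the cycle 13 → 10 → 0 → 3 → 9 → 13; its vertices are {0, 3, 9, 10, 13}.

0, 3, 9, 10, 13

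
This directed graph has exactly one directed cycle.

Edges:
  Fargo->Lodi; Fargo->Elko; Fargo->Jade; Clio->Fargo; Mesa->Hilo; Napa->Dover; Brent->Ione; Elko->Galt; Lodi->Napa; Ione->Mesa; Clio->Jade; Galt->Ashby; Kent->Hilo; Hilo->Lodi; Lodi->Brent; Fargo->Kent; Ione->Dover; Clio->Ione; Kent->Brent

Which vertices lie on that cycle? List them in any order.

DFS with gray/black marking from Lodi:
Lodi gray
  Brent gray
    Ione gray
      Dover gray
      Dover black
      Mesa gray
        Hilo gray
          Hilo→Lodi: Lodi is gray → back edge
Back edge closes the cycle Lodi → Brent → Ione → Mesa → Hilo → Lodi; its vertices are {Hilo, Ione, Lodi, Mesa, Brent}.

Hilo, Ione, Lodi, Mesa, Brent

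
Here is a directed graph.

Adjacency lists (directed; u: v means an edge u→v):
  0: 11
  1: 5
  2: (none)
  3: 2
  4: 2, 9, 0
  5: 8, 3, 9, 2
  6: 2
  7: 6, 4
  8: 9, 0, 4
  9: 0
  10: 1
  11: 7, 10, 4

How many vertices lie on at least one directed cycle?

9

A vertex is on a directed cycle iff it belongs to a strongly connected component of size ≥ 2 (or has a self-loop).
The vertices on cycles are {0, 1, 4, 5, 7, 8, 9, 10, 11} — 9 in total.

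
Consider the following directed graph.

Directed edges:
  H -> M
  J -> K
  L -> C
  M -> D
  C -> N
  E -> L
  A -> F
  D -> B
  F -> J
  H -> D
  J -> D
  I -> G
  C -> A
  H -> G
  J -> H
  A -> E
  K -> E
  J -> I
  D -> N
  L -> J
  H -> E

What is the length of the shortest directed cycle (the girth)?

4

For each vertex v, BFS finds the shortest path from v back to v.
The shortest such closed walk is L → C → A → E → L, length 4.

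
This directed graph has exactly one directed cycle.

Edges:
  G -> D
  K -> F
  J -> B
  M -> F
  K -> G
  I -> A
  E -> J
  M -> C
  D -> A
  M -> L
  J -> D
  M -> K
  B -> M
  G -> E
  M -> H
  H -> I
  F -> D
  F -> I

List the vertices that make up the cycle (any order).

B, E, G, J, K, M

DFS with gray/black marking from M:
M gray
  H gray
    I gray
      A gray
      A black
    I black
  H black
  L gray
  L black
  F gray
    D gray
      D→A: A black — skip
    D black
    F→I: I black — skip
  F black
  C gray
  C black
  K gray
    G gray
      G→D: D black — skip
      E gray
        J gray
          B gray
            B→M: M is gray → back edge
Back edge closes the cycle M → K → G → E → J → B → M; its vertices are {B, E, G, J, K, M}.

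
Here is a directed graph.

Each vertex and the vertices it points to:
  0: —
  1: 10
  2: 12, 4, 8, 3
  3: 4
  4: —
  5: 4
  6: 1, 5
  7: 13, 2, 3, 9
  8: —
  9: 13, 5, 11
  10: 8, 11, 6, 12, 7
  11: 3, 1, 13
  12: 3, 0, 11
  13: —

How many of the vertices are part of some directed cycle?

8

A vertex is on a directed cycle iff it belongs to a strongly connected component of size ≥ 2 (or has a self-loop).
The vertices on cycles are {1, 2, 6, 7, 9, 10, 11, 12} — 8 in total.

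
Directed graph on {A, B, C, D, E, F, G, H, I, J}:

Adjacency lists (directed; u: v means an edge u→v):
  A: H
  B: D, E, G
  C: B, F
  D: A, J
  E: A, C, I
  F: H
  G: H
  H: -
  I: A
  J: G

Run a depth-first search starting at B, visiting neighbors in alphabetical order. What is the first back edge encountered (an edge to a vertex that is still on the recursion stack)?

DFS from B (visiting neighbors in alphabetical order); mark gray on enter, black on exit:
B gray
  D gray
    A gray
      H gray
      H black
    A black
    J gray
      G gray
        G→H: H black — skip
      G black
    J black
  D black
  E gray
    E→A: A black — skip
    C gray
      C→B: B is gray → back edge
First back edge: C → B.

C→B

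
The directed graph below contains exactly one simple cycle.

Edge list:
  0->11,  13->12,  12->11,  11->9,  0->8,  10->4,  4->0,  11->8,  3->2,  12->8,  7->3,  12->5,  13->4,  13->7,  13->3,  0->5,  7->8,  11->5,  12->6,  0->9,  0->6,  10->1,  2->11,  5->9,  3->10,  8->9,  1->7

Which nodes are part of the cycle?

1, 3, 7, 10

DFS with gray/black marking from 3:
3 gray
  2 gray
    11 gray
      8 gray
        9 gray
        9 black
      8 black
      11→9: 9 black — skip
      5 gray
        5→9: 9 black — skip
      5 black
    11 black
  2 black
  10 gray
    4 gray
      0 gray
        6 gray
        6 black
        0→11: 11 black — skip
        0→5: 5 black — skip
        0→9: 9 black — skip
        0→8: 8 black — skip
      0 black
    4 black
    1 gray
      7 gray
        7→3: 3 is gray → back edge
Back edge closes the cycle 3 → 10 → 1 → 7 → 3; its vertices are {1, 3, 7, 10}.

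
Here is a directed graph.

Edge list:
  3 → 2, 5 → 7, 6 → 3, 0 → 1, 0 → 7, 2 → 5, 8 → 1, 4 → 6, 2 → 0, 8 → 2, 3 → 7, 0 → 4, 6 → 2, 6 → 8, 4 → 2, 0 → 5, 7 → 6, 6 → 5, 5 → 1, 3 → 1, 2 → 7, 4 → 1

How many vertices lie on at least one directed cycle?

8

A vertex is on a directed cycle iff it belongs to a strongly connected component of size ≥ 2 (or has a self-loop).
The vertices on cycles are {0, 2, 3, 4, 5, 6, 7, 8} — 8 in total.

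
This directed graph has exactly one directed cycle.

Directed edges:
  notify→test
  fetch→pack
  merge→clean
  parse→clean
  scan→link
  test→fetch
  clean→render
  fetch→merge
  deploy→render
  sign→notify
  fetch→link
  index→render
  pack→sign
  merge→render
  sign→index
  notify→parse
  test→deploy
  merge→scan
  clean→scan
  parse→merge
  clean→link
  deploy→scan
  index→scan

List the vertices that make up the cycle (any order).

pack, sign, test, fetch, notify

DFS with gray/black marking from notify:
notify gray
  parse gray
    merge gray
      render gray
      render black
      scan gray
        link gray
        link black
      scan black
      clean gray
        clean→link: link black — skip
        clean→scan: scan black — skip
        clean→render: render black — skip
      clean black
    merge black
    parse→clean: clean black — skip
  parse black
  test gray
    fetch gray
      fetch→merge: merge black — skip
      pack gray
        sign gray
          sign→notify: notify is gray → back edge
Back edge closes the cycle notify → test → fetch → pack → sign → notify; its vertices are {pack, sign, test, fetch, notify}.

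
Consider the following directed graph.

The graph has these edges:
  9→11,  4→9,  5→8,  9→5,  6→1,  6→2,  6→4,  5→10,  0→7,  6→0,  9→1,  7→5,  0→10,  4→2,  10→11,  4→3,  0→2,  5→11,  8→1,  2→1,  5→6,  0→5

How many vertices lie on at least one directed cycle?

6

A vertex is on a directed cycle iff it belongs to a strongly connected component of size ≥ 2 (or has a self-loop).
The vertices on cycles are {0, 4, 5, 6, 7, 9} — 6 in total.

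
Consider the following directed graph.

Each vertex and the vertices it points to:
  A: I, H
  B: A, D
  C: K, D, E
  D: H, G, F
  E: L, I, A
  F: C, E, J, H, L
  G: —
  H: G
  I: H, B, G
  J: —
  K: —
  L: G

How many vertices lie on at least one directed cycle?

A vertex is on a directed cycle iff it belongs to a strongly connected component of size ≥ 2 (or has a self-loop).
The vertices on cycles are {A, B, C, D, E, F, I} — 7 in total.

7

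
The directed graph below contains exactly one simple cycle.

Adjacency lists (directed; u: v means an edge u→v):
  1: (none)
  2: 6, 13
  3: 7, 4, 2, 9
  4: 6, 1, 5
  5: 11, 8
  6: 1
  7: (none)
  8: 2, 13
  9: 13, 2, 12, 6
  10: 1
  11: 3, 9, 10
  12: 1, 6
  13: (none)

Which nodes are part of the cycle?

3, 4, 5, 11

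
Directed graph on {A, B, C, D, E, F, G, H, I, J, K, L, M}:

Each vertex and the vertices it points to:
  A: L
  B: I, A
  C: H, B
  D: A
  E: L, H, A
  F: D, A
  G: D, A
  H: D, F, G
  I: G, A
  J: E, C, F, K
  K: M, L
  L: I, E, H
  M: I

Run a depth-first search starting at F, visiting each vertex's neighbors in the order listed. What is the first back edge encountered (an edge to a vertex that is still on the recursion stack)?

G->D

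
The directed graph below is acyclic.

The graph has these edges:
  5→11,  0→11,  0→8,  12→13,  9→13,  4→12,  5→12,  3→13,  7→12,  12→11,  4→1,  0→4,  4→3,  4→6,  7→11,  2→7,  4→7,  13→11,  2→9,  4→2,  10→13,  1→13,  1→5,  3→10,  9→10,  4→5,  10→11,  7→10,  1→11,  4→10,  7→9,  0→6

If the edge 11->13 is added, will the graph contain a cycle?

Adding 11→13 creates a cycle iff 13 can already reach 11.
Path from 13: 13 → 11.
So 13 → … → 11 → 13 is a cycle.

Yes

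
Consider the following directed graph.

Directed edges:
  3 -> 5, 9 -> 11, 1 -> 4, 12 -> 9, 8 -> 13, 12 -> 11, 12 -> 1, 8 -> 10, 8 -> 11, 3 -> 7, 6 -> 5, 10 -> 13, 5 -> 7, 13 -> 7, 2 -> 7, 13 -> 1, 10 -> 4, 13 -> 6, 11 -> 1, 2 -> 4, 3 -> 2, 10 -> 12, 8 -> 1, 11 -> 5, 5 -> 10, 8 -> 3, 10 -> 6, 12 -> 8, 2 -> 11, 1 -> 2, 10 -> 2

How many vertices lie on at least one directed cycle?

A vertex is on a directed cycle iff it belongs to a strongly connected component of size ≥ 2 (or has a self-loop).
The vertices on cycles are {1, 2, 3, 5, 6, 8, 9, 10, 11, 12, 13} — 11 in total.

11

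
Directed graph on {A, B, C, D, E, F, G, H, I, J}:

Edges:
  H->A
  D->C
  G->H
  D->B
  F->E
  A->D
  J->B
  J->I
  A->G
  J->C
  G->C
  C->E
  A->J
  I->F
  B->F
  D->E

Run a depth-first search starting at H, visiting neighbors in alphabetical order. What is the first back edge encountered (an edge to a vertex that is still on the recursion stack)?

G→H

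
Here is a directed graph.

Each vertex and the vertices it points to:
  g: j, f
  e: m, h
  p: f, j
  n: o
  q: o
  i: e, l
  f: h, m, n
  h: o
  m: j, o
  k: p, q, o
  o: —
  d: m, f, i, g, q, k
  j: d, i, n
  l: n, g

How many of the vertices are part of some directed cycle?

10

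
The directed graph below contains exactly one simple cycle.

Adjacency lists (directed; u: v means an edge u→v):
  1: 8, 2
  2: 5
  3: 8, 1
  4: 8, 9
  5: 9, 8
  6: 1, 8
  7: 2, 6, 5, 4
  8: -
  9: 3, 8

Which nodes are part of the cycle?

1, 2, 3, 5, 9

DFS with gray/black marking from 2:
2 gray
  5 gray
    9 gray
      3 gray
        8 gray
        8 black
        1 gray
          1→8: 8 black — skip
          1→2: 2 is gray → back edge
Back edge closes the cycle 2 → 5 → 9 → 3 → 1 → 2; its vertices are {1, 2, 3, 5, 9}.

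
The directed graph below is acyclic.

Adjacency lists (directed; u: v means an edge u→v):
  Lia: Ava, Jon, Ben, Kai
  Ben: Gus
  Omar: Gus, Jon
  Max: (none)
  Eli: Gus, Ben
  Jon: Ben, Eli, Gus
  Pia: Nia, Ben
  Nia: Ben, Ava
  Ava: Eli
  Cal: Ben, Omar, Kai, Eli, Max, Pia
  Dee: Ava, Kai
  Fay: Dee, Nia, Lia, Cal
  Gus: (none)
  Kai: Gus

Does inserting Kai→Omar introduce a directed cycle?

Adding Kai→Omar creates a cycle iff Omar can already reach Kai.
Explore from Omar: no path reaches Kai. The graph stays acyclic.

No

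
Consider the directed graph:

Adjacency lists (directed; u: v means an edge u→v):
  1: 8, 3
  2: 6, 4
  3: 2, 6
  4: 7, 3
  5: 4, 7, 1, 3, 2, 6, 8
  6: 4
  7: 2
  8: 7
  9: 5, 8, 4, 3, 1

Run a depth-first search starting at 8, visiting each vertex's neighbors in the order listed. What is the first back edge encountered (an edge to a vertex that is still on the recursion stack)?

4→7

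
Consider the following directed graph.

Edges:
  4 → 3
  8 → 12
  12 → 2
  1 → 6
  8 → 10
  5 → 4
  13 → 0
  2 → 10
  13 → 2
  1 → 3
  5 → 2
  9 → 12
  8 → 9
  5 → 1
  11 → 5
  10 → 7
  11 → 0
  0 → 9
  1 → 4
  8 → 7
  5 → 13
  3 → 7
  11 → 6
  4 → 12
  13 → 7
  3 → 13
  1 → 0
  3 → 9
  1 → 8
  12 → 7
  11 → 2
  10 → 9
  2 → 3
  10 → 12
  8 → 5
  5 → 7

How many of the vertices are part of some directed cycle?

10

A vertex is on a directed cycle iff it belongs to a strongly connected component of size ≥ 2 (or has a self-loop).
The vertices on cycles are {0, 1, 2, 3, 5, 8, 9, 10, 12, 13} — 10 in total.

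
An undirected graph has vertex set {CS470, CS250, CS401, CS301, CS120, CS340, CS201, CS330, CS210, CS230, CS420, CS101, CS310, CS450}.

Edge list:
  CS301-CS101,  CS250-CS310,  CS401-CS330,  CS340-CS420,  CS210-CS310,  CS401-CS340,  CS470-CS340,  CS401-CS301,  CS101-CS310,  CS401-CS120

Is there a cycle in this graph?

No

DFS, tracking each vertex's parent; an edge to a visited non-parent vertex closes a cycle.
Start from CS470:
visit CS470 (parent –)
  visit CS340 (parent CS470)
    visit CS420 (parent CS340)
      CS420–CS340: parent, skip
    visit CS401 (parent CS340)
      visit CS330 (parent CS401)
        CS330–CS401: parent, skip
      CS401–CS340: parent, skip
      visit CS120 (parent CS401)
        CS120–CS401: parent, skip
      visit CS301 (parent CS401)
        visit CS101 (parent CS301)
          CS101–CS301: parent, skip
          visit CS310 (parent CS101)
            visit CS250 (parent CS310)
              CS250–CS310: parent, skip
            visit CS210 (parent CS310)
              CS210–CS310: parent, skip
            CS310–CS101: parent, skip
        CS301–CS401: parent, skip
    CS340–CS470: parent, skip
visit CS201 (parent –)
visit CS230 (parent –)
visit CS450 (parent –)
No non-parent visited neighbor found — the graph is a forest.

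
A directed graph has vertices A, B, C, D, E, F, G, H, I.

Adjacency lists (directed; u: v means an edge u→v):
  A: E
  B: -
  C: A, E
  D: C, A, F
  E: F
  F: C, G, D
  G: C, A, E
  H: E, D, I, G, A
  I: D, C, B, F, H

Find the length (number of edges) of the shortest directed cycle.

For each vertex v, BFS finds the shortest path from v back to v.
The shortest such closed walk is I → H → I, length 2.

2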